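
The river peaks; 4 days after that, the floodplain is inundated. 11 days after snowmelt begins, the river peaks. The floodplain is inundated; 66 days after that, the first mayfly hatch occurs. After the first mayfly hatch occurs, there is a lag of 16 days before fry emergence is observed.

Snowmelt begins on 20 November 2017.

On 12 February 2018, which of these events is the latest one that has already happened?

Snowmelt begins: Nov 20, 2017.
The river peaks: Nov 20, 2017 + 11 days = Dec 1, 2017.
The floodplain is inundated: Dec 1, 2017 + 4 days = Dec 5, 2017.
The first mayfly hatch occurs: Dec 5, 2017 + 66 days = Feb 9, 2018.
Fry emergence is observed: Feb 9, 2018 + 16 days = Feb 25, 2018.
Feb 12, 2018 falls between when the first mayfly hatch occurs (Feb 9, 2018) and when fry emergence is observed (Feb 25, 2018).

The first mayfly hatch occurs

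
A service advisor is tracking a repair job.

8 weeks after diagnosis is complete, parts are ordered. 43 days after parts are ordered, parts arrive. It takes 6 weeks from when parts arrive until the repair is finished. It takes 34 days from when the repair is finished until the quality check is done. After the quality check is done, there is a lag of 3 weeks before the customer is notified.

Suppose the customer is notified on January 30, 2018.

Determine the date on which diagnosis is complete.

The customer is notified: Jan 30, 2018.
The quality check is done: Jan 30, 2018 − 3 weeks = Jan 9, 2018.
The repair is finished: Jan 9, 2018 − 34 days = Dec 6, 2017.
Parts arrive: Dec 6, 2017 − 6 weeks = Oct 25, 2017.
Parts are ordered: Oct 25, 2017 − 43 days = Sep 12, 2017.
Diagnosis is complete: Sep 12, 2017 − 8 weeks = Jul 18, 2017.

July 18, 2017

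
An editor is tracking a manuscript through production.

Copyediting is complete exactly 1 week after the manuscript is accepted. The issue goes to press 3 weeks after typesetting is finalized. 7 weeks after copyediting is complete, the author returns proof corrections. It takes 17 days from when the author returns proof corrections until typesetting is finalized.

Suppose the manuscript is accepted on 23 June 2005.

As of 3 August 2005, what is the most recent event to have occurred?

The manuscript is accepted: Jun 23, 2005.
Copyediting is complete: Jun 23, 2005 + 1 week = Jun 30, 2005.
The author returns proof corrections: Jun 30, 2005 + 7 weeks = Aug 18, 2005.
Typesetting is finalized: Aug 18, 2005 + 17 days = Sep 4, 2005.
The issue goes to press: Sep 4, 2005 + 3 weeks = Sep 25, 2005.
Aug 3, 2005 falls between when copyediting is complete (Jun 30, 2005) and when the author returns proof corrections (Aug 18, 2005).

Copyediting is complete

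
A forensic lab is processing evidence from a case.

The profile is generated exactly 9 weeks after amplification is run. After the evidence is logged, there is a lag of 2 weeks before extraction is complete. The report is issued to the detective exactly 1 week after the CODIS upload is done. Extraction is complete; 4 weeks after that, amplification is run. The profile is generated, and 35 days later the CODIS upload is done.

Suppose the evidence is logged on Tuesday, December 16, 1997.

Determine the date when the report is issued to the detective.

Tuesday, May 12, 1998

The evidence is logged: Dec 16, 1997.
Extraction is complete: Dec 16, 1997 + 2 weeks = Dec 30, 1997.
Amplification is run: Dec 30, 1997 + 4 weeks = Jan 27, 1998.
The profile is generated: Jan 27, 1998 + 9 weeks = Mar 31, 1998.
The CODIS upload is done: Mar 31, 1998 + 35 days = May 5, 1998.
The report is issued to the detective: May 5, 1998 + 1 week = May 12, 1998.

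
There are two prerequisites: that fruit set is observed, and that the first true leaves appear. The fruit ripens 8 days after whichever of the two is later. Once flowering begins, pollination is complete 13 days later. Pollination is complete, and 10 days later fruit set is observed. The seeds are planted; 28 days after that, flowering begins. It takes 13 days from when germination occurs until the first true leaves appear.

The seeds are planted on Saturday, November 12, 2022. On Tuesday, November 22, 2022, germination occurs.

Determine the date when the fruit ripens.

The seeds are planted: Nov 12, 2022.
Flowering begins: Nov 12, 2022 + 28 days = Dec 10, 2022.
Pollination is complete: Dec 10, 2022 + 13 days = Dec 23, 2022.
Fruit set is observed: Dec 23, 2022 + 10 days = Jan 2, 2023.
Germination occurs: Nov 22, 2022.
The first true leaves appear: Nov 22, 2022 + 13 days = Dec 5, 2022.
Both prerequisites met — fruit set is observed (Jan 2, 2023), the first true leaves appear (Dec 5, 2022); the later is Jan 2, 2023.
The fruit ripens: Jan 2, 2023 + 8 days = Jan 10, 2023.

Tuesday, January 10, 2023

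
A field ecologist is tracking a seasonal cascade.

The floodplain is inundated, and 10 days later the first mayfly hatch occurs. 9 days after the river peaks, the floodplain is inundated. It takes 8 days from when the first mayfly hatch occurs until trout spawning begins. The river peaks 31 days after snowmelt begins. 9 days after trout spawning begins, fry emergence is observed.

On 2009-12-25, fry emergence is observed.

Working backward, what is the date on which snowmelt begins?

Fry emergence is observed: Dec 25, 2009.
Trout spawning begins: Dec 25, 2009 − 9 days = Dec 16, 2009.
The first mayfly hatch occurs: Dec 16, 2009 − 8 days = Dec 8, 2009.
The floodplain is inundated: Dec 8, 2009 − 10 days = Nov 28, 2009.
The river peaks: Nov 28, 2009 − 9 days = Nov 19, 2009.
Snowmelt begins: Nov 19, 2009 − 31 days = Oct 19, 2009.

2009-10-19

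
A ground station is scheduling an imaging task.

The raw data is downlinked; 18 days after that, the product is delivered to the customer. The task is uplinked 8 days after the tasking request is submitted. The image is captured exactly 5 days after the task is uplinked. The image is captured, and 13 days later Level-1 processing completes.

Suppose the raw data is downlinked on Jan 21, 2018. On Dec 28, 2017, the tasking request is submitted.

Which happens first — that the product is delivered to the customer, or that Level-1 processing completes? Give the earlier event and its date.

Level-1 processing completes — Jan 23, 2018

The raw data is downlinked: Jan 21, 2018.
The product is delivered to the customer: Jan 21, 2018 + 18 days = Feb 8, 2018.
The tasking request is submitted: Dec 28, 2017.
The task is uplinked: Dec 28, 2017 + 8 days = Jan 5, 2018.
The image is captured: Jan 5, 2018 + 5 days = Jan 10, 2018.
Level-1 processing completes: Jan 10, 2018 + 13 days = Jan 23, 2018.
Comparing: the product is delivered to the customer on Feb 8, 2018 vs Level-1 processing completes on Jan 23, 2018. Earlier: Level-1 processing completes.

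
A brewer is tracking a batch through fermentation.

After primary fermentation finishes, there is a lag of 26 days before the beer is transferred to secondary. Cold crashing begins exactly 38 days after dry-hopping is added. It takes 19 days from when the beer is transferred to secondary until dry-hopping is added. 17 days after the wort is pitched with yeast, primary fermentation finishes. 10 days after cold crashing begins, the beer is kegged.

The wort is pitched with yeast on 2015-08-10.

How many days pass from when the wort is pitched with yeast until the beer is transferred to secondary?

43 days

Causal path: the wort is pitched with yeast → primary fermentation finishes → the beer is transferred to secondary.
Total delay along the path: 17 + 26 = 43 days.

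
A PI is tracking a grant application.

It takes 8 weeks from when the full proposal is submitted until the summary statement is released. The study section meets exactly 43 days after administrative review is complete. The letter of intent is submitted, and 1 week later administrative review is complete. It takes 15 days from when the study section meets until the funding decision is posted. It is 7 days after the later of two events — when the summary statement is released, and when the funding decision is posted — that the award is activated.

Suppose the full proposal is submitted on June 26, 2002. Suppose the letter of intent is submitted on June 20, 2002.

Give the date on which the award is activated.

August 31, 2002

The full proposal is submitted: Jun 26, 2002.
The summary statement is released: Jun 26, 2002 + 8 weeks = Aug 21, 2002.
The letter of intent is submitted: Jun 20, 2002.
Administrative review is complete: Jun 20, 2002 + 1 week = Jun 27, 2002.
The study section meets: Jun 27, 2002 + 43 days = Aug 9, 2002.
The funding decision is posted: Aug 9, 2002 + 15 days = Aug 24, 2002.
Both prerequisites met — the summary statement is released (Aug 21, 2002), the funding decision is posted (Aug 24, 2002); the later is Aug 24, 2002.
The award is activated: Aug 24, 2002 + 7 days = Aug 31, 2002.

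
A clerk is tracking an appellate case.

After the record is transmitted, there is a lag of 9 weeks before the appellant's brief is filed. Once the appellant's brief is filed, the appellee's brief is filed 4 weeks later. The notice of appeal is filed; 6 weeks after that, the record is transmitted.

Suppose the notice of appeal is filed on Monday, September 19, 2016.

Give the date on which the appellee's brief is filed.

The notice of appeal is filed: Sep 19, 2016.
The record is transmitted: Sep 19, 2016 + 6 weeks = Oct 31, 2016.
The appellant's brief is filed: Oct 31, 2016 + 9 weeks = Jan 2, 2017.
The appellee's brief is filed: Jan 2, 2017 + 4 weeks = Jan 30, 2017.

Monday, January 30, 2017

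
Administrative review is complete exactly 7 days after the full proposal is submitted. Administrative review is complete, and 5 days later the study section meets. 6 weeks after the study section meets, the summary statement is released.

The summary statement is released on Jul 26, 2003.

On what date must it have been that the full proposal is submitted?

Jun 2, 2003

The summary statement is released: Jul 26, 2003.
The study section meets: Jul 26, 2003 − 6 weeks = Jun 14, 2003.
Administrative review is complete: Jun 14, 2003 − 5 days = Jun 9, 2003.
The full proposal is submitted: Jun 9, 2003 − 7 days = Jun 2, 2003.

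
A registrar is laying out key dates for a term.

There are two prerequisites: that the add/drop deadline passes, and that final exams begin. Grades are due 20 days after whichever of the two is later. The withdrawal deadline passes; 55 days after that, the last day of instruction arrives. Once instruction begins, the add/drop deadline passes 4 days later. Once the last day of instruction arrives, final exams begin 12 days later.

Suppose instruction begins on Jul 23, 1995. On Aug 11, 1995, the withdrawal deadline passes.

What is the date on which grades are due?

Instruction begins: Jul 23, 1995.
The add/drop deadline passes: Jul 23, 1995 + 4 days = Jul 27, 1995.
The withdrawal deadline passes: Aug 11, 1995.
The last day of instruction arrives: Aug 11, 1995 + 55 days = Oct 5, 1995.
Final exams begin: Oct 5, 1995 + 12 days = Oct 17, 1995.
Both prerequisites met — the add/drop deadline passes (Jul 27, 1995), final exams begin (Oct 17, 1995); the later is Oct 17, 1995.
Grades are due: Oct 17, 1995 + 20 days = Nov 6, 1995.

Nov 6, 1995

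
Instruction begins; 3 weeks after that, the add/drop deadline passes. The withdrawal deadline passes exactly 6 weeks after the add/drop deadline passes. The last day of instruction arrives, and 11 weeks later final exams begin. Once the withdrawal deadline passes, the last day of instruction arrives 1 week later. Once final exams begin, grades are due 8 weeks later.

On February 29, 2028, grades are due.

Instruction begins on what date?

August 10, 2027

Grades are due: Feb 29, 2028.
Final exams begin: Feb 29, 2028 − 8 weeks = Jan 4, 2028.
The last day of instruction arrives: Jan 4, 2028 − 11 weeks = Oct 19, 2027.
The withdrawal deadline passes: Oct 19, 2027 − 1 week = Oct 12, 2027.
The add/drop deadline passes: Oct 12, 2027 − 6 weeks = Aug 31, 2027.
Instruction begins: Aug 31, 2027 − 3 weeks = Aug 10, 2027.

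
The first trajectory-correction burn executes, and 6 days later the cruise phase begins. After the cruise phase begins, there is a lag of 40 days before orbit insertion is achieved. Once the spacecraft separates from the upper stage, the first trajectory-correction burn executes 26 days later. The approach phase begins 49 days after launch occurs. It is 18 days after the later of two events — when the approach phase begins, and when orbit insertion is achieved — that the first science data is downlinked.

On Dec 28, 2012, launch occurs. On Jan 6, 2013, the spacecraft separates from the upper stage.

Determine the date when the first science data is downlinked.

Apr 6, 2013

Launch occurs: Dec 28, 2012.
The approach phase begins: Dec 28, 2012 + 49 days = Feb 15, 2013.
The spacecraft separates from the upper stage: Jan 6, 2013.
The first trajectory-correction burn executes: Jan 6, 2013 + 26 days = Feb 1, 2013.
The cruise phase begins: Feb 1, 2013 + 6 days = Feb 7, 2013.
Orbit insertion is achieved: Feb 7, 2013 + 40 days = Mar 19, 2013.
Both prerequisites met — the approach phase begins (Feb 15, 2013), orbit insertion is achieved (Mar 19, 2013); the later is Mar 19, 2013.
The first science data is downlinked: Mar 19, 2013 + 18 days = Apr 6, 2013.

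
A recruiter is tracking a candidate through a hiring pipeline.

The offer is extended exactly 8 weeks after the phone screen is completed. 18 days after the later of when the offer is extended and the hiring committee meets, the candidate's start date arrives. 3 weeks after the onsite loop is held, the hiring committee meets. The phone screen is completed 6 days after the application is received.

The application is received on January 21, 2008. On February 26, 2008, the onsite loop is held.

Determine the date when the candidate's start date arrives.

The application is received: Jan 21, 2008.
The phone screen is completed: Jan 21, 2008 + 6 days = Jan 27, 2008.
The offer is extended: Jan 27, 2008 + 8 weeks = Mar 23, 2008.
The onsite loop is held: Feb 26, 2008.
The hiring committee meets: Feb 26, 2008 + 3 weeks = Mar 18, 2008.
Both prerequisites met — the offer is extended (Mar 23, 2008), the hiring committee meets (Mar 18, 2008); the later is Mar 23, 2008.
The candidate's start date arrives: Mar 23, 2008 + 18 days = Apr 10, 2008.

April 10, 2008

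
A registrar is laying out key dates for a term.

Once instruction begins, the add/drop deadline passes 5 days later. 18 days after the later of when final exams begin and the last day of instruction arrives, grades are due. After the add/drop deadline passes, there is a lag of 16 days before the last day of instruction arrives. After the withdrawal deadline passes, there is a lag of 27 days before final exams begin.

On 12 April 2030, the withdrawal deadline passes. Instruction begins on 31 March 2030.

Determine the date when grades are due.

The withdrawal deadline passes: Apr 12, 2030.
Final exams begin: Apr 12, 2030 + 27 days = May 9, 2030.
Instruction begins: Mar 31, 2030.
The add/drop deadline passes: Mar 31, 2030 + 5 days = Apr 5, 2030.
The last day of instruction arrives: Apr 5, 2030 + 16 days = Apr 21, 2030.
Both prerequisites met — final exams begin (May 9, 2030), the last day of instruction arrives (Apr 21, 2030); the later is May 9, 2030.
Grades are due: May 9, 2030 + 18 days = May 27, 2030.

27 May 2030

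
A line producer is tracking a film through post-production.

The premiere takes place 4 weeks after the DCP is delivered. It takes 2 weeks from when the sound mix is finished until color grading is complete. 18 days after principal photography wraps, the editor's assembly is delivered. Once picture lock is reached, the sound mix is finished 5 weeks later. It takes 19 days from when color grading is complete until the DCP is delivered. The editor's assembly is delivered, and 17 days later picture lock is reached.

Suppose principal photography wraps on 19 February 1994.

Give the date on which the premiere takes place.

Principal photography wraps: Feb 19, 1994.
The editor's assembly is delivered: Feb 19, 1994 + 18 days = Mar 9, 1994.
Picture lock is reached: Mar 9, 1994 + 17 days = Mar 26, 1994.
The sound mix is finished: Mar 26, 1994 + 5 weeks = Apr 30, 1994.
Color grading is complete: Apr 30, 1994 + 2 weeks = May 14, 1994.
The DCP is delivered: May 14, 1994 + 19 days = Jun 2, 1994.
The premiere takes place: Jun 2, 1994 + 4 weeks = Jun 30, 1994.

30 June 1994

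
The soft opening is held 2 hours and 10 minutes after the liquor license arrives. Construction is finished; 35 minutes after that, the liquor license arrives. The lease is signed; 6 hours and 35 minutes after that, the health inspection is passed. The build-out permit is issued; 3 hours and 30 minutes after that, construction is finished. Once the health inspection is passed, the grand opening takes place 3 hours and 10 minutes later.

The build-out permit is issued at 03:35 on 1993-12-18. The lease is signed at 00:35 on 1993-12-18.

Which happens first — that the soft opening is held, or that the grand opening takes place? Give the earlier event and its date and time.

The soft opening is held — 09:50 on 1993-12-18

The build-out permit is issued: 03:35 Dec 18, 1993.
Construction is finished: 03:35 Dec 18, 1993 + 3h30m = 07:05 Dec 18, 1993.
The liquor license arrives: 07:05 Dec 18, 1993 + 35m = 07:40 Dec 18, 1993.
The soft opening is held: 07:40 Dec 18, 1993 + 2h10m = 09:50 Dec 18, 1993.
The lease is signed: 00:35 Dec 18, 1993.
The health inspection is passed: 00:35 Dec 18, 1993 + 6h35m = 07:10 Dec 18, 1993.
The grand opening takes place: 07:10 Dec 18, 1993 + 3h10m = 10:20 Dec 18, 1993.
Comparing: the soft opening is held at 09:50 Dec 18, 1993 vs the grand opening takes place at 10:20 Dec 18, 1993. Earlier: the soft opening is held.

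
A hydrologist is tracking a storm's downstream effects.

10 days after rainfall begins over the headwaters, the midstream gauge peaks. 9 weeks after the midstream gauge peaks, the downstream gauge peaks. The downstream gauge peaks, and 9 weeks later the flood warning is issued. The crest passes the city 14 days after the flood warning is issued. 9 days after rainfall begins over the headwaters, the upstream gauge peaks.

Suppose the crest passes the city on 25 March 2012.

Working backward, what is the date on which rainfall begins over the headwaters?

27 October 2011

The crest passes the city: Mar 25, 2012.
The flood warning is issued: Mar 25, 2012 − 14 days = Mar 11, 2012.
The downstream gauge peaks: Mar 11, 2012 − 9 weeks = Jan 8, 2012.
The midstream gauge peaks: Jan 8, 2012 − 9 weeks = Nov 6, 2011.
Rainfall begins over the headwaters: Nov 6, 2011 − 10 days = Oct 27, 2011.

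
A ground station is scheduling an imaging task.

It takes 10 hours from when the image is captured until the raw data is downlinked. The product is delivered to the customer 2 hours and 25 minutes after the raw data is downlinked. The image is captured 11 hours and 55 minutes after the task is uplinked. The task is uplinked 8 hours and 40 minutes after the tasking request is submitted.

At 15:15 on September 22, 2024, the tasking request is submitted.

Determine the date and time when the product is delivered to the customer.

00:15 on September 24, 2024

The tasking request is submitted: 15:15 Sep 22, 2024.
The task is uplinked: 15:15 Sep 22, 2024 + 8h40m = 23:55 Sep 22, 2024.
The image is captured: 23:55 Sep 22, 2024 + 11h55m = 11:50 Sep 23, 2024.
The raw data is downlinked: 11:50 Sep 23, 2024 + 10h = 21:50 Sep 23, 2024.
The product is delivered to the customer: 21:50 Sep 23, 2024 + 2h25m = 00:15 Sep 24, 2024.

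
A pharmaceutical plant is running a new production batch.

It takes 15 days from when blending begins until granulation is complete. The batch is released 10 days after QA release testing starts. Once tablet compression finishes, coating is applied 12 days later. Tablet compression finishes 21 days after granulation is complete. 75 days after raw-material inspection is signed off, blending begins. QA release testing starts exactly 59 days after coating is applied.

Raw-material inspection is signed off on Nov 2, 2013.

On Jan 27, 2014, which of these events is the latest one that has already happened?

Blending begins

Raw-material inspection is signed off: Nov 2, 2013.
Blending begins: Nov 2, 2013 + 75 days = Jan 16, 2014.
Granulation is complete: Jan 16, 2014 + 15 days = Jan 31, 2014.
Tablet compression finishes: Jan 31, 2014 + 21 days = Feb 21, 2014.
Coating is applied: Feb 21, 2014 + 12 days = Mar 5, 2014.
QA release testing starts: Mar 5, 2014 + 59 days = May 3, 2014.
The batch is released: May 3, 2014 + 10 days = May 13, 2014.
Jan 27, 2014 falls between when blending begins (Jan 16, 2014) and when granulation is complete (Jan 31, 2014).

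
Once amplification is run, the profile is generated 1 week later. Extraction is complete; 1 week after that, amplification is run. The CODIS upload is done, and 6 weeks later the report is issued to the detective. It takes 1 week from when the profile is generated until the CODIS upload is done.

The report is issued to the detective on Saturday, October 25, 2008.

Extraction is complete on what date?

The report is issued to the detective: Oct 25, 2008.
The CODIS upload is done: Oct 25, 2008 − 6 weeks = Sep 13, 2008.
The profile is generated: Sep 13, 2008 − 1 week = Sep 6, 2008.
Amplification is run: Sep 6, 2008 − 1 week = Aug 30, 2008.
Extraction is complete: Aug 30, 2008 − 1 week = Aug 23, 2008.

Saturday, August 23, 2008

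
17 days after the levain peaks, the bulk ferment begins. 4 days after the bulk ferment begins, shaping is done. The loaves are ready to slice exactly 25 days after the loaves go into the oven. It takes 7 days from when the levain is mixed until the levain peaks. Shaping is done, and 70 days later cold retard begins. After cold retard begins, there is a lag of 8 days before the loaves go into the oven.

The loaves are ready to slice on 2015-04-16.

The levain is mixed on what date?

2014-12-06

The loaves are ready to slice: Apr 16, 2015.
The loaves go into the oven: Apr 16, 2015 − 25 days = Mar 22, 2015.
Cold retard begins: Mar 22, 2015 − 8 days = Mar 14, 2015.
Shaping is done: Mar 14, 2015 − 70 days = Jan 3, 2015.
The bulk ferment begins: Jan 3, 2015 − 4 days = Dec 30, 2014.
The levain peaks: Dec 30, 2014 − 17 days = Dec 13, 2014.
The levain is mixed: Dec 13, 2014 − 7 days = Dec 6, 2014.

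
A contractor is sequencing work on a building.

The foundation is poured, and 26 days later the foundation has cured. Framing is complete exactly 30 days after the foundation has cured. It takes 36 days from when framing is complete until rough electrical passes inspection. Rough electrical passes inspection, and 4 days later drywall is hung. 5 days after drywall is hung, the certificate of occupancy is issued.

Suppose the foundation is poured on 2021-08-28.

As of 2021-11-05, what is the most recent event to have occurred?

Framing is complete

The foundation is poured: Aug 28, 2021.
The foundation has cured: Aug 28, 2021 + 26 days = Sep 23, 2021.
Framing is complete: Sep 23, 2021 + 30 days = Oct 23, 2021.
Rough electrical passes inspection: Oct 23, 2021 + 36 days = Nov 28, 2021.
Drywall is hung: Nov 28, 2021 + 4 days = Dec 2, 2021.
The certificate of occupancy is issued: Dec 2, 2021 + 5 days = Dec 7, 2021.
Nov 5, 2021 falls between when framing is complete (Oct 23, 2021) and when rough electrical passes inspection (Nov 28, 2021).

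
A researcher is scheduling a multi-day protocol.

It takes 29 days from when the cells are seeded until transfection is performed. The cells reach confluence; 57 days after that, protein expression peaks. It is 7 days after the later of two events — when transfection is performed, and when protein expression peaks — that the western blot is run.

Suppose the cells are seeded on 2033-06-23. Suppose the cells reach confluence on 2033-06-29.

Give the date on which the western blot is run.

The cells are seeded: Jun 23, 2033.
Transfection is performed: Jun 23, 2033 + 29 days = Jul 22, 2033.
The cells reach confluence: Jun 29, 2033.
Protein expression peaks: Jun 29, 2033 + 57 days = Aug 25, 2033.
Both prerequisites met — transfection is performed (Jul 22, 2033), protein expression peaks (Aug 25, 2033); the later is Aug 25, 2033.
The western blot is run: Aug 25, 2033 + 7 days = Sep 1, 2033.

2033-09-01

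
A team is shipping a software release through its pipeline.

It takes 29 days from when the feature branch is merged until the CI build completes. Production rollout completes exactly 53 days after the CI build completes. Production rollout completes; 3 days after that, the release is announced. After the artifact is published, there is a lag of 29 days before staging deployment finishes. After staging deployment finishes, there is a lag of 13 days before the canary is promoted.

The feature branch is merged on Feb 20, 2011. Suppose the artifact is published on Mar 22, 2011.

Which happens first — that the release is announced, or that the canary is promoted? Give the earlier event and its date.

The canary is promoted — May 3, 2011

The feature branch is merged: Feb 20, 2011.
The CI build completes: Feb 20, 2011 + 29 days = Mar 21, 2011.
Production rollout completes: Mar 21, 2011 + 53 days = May 13, 2011.
The release is announced: May 13, 2011 + 3 days = May 16, 2011.
The artifact is published: Mar 22, 2011.
Staging deployment finishes: Mar 22, 2011 + 29 days = Apr 20, 2011.
The canary is promoted: Apr 20, 2011 + 13 days = May 3, 2011.
Comparing: the release is announced on May 16, 2011 vs the canary is promoted on May 3, 2011. Earlier: the canary is promoted.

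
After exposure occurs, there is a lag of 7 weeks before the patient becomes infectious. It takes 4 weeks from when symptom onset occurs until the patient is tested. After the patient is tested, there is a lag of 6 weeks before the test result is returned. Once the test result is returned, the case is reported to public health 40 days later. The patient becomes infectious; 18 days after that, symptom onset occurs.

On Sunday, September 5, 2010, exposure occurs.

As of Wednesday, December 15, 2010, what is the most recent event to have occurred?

Exposure occurs: Sep 5, 2010.
The patient becomes infectious: Sep 5, 2010 + 7 weeks = Oct 24, 2010.
Symptom onset occurs: Oct 24, 2010 + 18 days = Nov 11, 2010.
The patient is tested: Nov 11, 2010 + 4 weeks = Dec 9, 2010.
The test result is returned: Dec 9, 2010 + 6 weeks = Jan 20, 2011.
The case is reported to public health: Jan 20, 2011 + 40 days = Mar 1, 2011.
Dec 15, 2010 falls between when the patient is tested (Dec 9, 2010) and when the test result is returned (Jan 20, 2011).

The patient is tested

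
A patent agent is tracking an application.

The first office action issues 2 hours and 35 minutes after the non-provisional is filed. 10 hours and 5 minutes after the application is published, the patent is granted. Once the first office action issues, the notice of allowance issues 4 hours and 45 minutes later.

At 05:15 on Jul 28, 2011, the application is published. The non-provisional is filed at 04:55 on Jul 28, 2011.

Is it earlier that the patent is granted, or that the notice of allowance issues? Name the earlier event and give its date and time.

The application is published: 05:15 Jul 28, 2011.
The patent is granted: 05:15 Jul 28, 2011 + 10h05m = 15:20 Jul 28, 2011.
The non-provisional is filed: 04:55 Jul 28, 2011.
The first office action issues: 04:55 Jul 28, 2011 + 2h35m = 07:30 Jul 28, 2011.
The notice of allowance issues: 07:30 Jul 28, 2011 + 4h45m = 12:15 Jul 28, 2011.
Comparing: the patent is granted at 15:20 Jul 28, 2011 vs the notice of allowance issues at 12:15 Jul 28, 2011. Earlier: the notice of allowance issues.

The notice of allowance issues — 12:15 on Jul 28, 2011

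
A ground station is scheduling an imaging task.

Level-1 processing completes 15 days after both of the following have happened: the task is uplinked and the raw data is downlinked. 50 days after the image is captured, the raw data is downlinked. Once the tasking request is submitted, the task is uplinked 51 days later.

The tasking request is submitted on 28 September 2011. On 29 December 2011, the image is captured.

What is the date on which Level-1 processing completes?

The tasking request is submitted: Sep 28, 2011.
The task is uplinked: Sep 28, 2011 + 51 days = Nov 18, 2011.
The image is captured: Dec 29, 2011.
The raw data is downlinked: Dec 29, 2011 + 50 days = Feb 17, 2012.
Both prerequisites met — the task is uplinked (Nov 18, 2011), the raw data is downlinked (Feb 17, 2012); the later is Feb 17, 2012.
Level-1 processing completes: Feb 17, 2012 + 15 days = Mar 3, 2012.

3 March 2012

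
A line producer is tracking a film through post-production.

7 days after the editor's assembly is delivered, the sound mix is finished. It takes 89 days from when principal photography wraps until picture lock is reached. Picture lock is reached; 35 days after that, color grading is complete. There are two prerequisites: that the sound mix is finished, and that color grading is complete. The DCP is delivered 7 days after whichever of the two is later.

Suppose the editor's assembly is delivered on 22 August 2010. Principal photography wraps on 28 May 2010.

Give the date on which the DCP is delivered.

The editor's assembly is delivered: Aug 22, 2010.
The sound mix is finished: Aug 22, 2010 + 7 days = Aug 29, 2010.
Principal photography wraps: May 28, 2010.
Picture lock is reached: May 28, 2010 + 89 days = Aug 25, 2010.
Color grading is complete: Aug 25, 2010 + 35 days = Sep 29, 2010.
Both prerequisites met — the sound mix is finished (Aug 29, 2010), color grading is complete (Sep 29, 2010); the later is Sep 29, 2010.
The DCP is delivered: Sep 29, 2010 + 7 days = Oct 6, 2010.

6 October 2010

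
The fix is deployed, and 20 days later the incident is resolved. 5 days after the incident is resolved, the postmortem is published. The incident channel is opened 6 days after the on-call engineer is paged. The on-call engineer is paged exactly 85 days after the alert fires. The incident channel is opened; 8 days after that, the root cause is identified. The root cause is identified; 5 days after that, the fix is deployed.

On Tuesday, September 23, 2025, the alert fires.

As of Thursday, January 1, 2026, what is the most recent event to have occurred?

The root cause is identified

The alert fires: Sep 23, 2025.
The on-call engineer is paged: Sep 23, 2025 + 85 days = Dec 17, 2025.
The incident channel is opened: Dec 17, 2025 + 6 days = Dec 23, 2025.
The root cause is identified: Dec 23, 2025 + 8 days = Dec 31, 2025.
The fix is deployed: Dec 31, 2025 + 5 days = Jan 5, 2026.
The incident is resolved: Jan 5, 2026 + 20 days = Jan 25, 2026.
The postmortem is published: Jan 25, 2026 + 5 days = Jan 30, 2026.
Jan 1, 2026 falls between when the root cause is identified (Dec 31, 2025) and when the fix is deployed (Jan 5, 2026).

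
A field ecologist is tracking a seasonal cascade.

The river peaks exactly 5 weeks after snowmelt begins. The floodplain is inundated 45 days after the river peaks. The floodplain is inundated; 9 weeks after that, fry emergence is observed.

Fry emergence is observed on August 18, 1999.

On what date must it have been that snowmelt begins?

March 28, 1999

Fry emergence is observed: Aug 18, 1999.
The floodplain is inundated: Aug 18, 1999 − 9 weeks = Jun 16, 1999.
The river peaks: Jun 16, 1999 − 45 days = May 2, 1999.
Snowmelt begins: May 2, 1999 − 5 weeks = Mar 28, 1999.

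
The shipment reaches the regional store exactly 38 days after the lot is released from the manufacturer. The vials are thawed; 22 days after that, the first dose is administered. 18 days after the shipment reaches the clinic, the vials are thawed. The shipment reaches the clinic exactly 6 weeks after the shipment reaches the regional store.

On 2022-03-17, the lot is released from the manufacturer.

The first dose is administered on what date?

The lot is released from the manufacturer: Mar 17, 2022.
The shipment reaches the regional store: Mar 17, 2022 + 38 days = Apr 24, 2022.
The shipment reaches the clinic: Apr 24, 2022 + 6 weeks = Jun 5, 2022.
The vials are thawed: Jun 5, 2022 + 18 days = Jun 23, 2022.
The first dose is administered: Jun 23, 2022 + 22 days = Jul 15, 2022.

2022-07-15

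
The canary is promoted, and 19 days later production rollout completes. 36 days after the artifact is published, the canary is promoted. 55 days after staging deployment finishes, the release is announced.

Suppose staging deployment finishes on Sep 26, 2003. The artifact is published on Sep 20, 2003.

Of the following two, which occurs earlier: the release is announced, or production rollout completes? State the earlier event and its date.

Staging deployment finishes: Sep 26, 2003.
The release is announced: Sep 26, 2003 + 55 days = Nov 20, 2003.
The artifact is published: Sep 20, 2003.
The canary is promoted: Sep 20, 2003 + 36 days = Oct 26, 2003.
Production rollout completes: Oct 26, 2003 + 19 days = Nov 14, 2003.
Comparing: the release is announced on Nov 20, 2003 vs production rollout completes on Nov 14, 2003. Earlier: production rollout completes.

Production rollout completes — Nov 14, 2003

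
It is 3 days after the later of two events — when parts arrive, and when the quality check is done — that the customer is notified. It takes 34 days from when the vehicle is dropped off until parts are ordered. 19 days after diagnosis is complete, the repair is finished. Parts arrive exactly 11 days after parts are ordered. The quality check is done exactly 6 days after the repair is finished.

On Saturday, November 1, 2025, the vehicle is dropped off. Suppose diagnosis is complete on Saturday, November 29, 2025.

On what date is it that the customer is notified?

Saturday, December 27, 2025

The vehicle is dropped off: Nov 1, 2025.
Parts are ordered: Nov 1, 2025 + 34 days = Dec 5, 2025.
Parts arrive: Dec 5, 2025 + 11 days = Dec 16, 2025.
Diagnosis is complete: Nov 29, 2025.
The repair is finished: Nov 29, 2025 + 19 days = Dec 18, 2025.
The quality check is done: Dec 18, 2025 + 6 days = Dec 24, 2025.
Both prerequisites met — parts arrive (Dec 16, 2025), the quality check is done (Dec 24, 2025); the later is Dec 24, 2025.
The customer is notified: Dec 24, 2025 + 3 days = Dec 27, 2025.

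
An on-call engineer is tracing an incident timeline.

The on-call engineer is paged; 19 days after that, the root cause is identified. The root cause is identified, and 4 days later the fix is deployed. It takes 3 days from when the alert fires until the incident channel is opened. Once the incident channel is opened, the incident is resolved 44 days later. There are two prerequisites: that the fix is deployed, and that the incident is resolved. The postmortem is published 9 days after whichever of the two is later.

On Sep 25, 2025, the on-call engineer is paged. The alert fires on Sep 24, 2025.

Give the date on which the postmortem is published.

The on-call engineer is paged: Sep 25, 2025.
The root cause is identified: Sep 25, 2025 + 19 days = Oct 14, 2025.
The fix is deployed: Oct 14, 2025 + 4 days = Oct 18, 2025.
The alert fires: Sep 24, 2025.
The incident channel is opened: Sep 24, 2025 + 3 days = Sep 27, 2025.
The incident is resolved: Sep 27, 2025 + 44 days = Nov 10, 2025.
Both prerequisites met — the fix is deployed (Oct 18, 2025), the incident is resolved (Nov 10, 2025); the later is Nov 10, 2025.
The postmortem is published: Nov 10, 2025 + 9 days = Nov 19, 2025.

Nov 19, 2025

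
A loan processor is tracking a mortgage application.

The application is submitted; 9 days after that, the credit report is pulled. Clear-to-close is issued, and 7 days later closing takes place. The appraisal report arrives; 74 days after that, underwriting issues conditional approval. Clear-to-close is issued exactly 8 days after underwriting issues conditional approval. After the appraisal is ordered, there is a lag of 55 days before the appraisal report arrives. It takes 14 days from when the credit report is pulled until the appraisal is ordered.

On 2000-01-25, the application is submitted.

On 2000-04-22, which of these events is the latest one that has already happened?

The application is submitted: Jan 25, 2000.
The credit report is pulled: Jan 25, 2000 + 9 days = Feb 3, 2000.
The appraisal is ordered: Feb 3, 2000 + 14 days = Feb 17, 2000.
The appraisal report arrives: Feb 17, 2000 + 55 days = Apr 12, 2000.
Underwriting issues conditional approval: Apr 12, 2000 + 74 days = Jun 25, 2000.
Clear-to-close is issued: Jun 25, 2000 + 8 days = Jul 3, 2000.
Closing takes place: Jul 3, 2000 + 7 days = Jul 10, 2000.
Apr 22, 2000 falls between when the appraisal report arrives (Apr 12, 2000) and when underwriting issues conditional approval (Jun 25, 2000).

The appraisal report arrives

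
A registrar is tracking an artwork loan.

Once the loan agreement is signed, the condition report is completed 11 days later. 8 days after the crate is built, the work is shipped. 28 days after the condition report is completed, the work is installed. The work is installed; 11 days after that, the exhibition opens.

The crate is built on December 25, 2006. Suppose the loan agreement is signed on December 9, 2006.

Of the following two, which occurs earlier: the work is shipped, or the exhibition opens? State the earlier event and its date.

The crate is built: Dec 25, 2006.
The work is shipped: Dec 25, 2006 + 8 days = Jan 2, 2007.
The loan agreement is signed: Dec 9, 2006.
The condition report is completed: Dec 9, 2006 + 11 days = Dec 20, 2006.
The work is installed: Dec 20, 2006 + 28 days = Jan 17, 2007.
The exhibition opens: Jan 17, 2007 + 11 days = Jan 28, 2007.
Comparing: the work is shipped on Jan 2, 2007 vs the exhibition opens on Jan 28, 2007. Earlier: the work is shipped.

The work is shipped — January 2, 2007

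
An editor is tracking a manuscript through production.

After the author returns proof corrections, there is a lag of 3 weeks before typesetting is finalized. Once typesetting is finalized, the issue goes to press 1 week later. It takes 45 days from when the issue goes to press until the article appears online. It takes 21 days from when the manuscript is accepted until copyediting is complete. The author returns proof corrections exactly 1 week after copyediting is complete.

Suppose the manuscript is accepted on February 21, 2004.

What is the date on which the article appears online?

June 1, 2004

The manuscript is accepted: Feb 21, 2004.
Copyediting is complete: Feb 21, 2004 + 21 days = Mar 13, 2004.
The author returns proof corrections: Mar 13, 2004 + 1 week = Mar 20, 2004.
Typesetting is finalized: Mar 20, 2004 + 3 weeks = Apr 10, 2004.
The issue goes to press: Apr 10, 2004 + 1 week = Apr 17, 2004.
The article appears online: Apr 17, 2004 + 45 days = Jun 1, 2004.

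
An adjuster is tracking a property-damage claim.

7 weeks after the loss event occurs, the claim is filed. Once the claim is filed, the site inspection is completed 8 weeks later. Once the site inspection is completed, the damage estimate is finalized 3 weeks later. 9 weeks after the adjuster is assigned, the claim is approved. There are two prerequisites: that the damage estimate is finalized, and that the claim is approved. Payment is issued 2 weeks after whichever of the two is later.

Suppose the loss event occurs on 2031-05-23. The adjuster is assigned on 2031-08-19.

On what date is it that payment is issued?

The loss event occurs: May 23, 2031.
The claim is filed: May 23, 2031 + 7 weeks = Jul 11, 2031.
The site inspection is completed: Jul 11, 2031 + 8 weeks = Sep 5, 2031.
The damage estimate is finalized: Sep 5, 2031 + 3 weeks = Sep 26, 2031.
The adjuster is assigned: Aug 19, 2031.
The claim is approved: Aug 19, 2031 + 9 weeks = Oct 21, 2031.
Both prerequisites met — the damage estimate is finalized (Sep 26, 2031), the claim is approved (Oct 21, 2031); the later is Oct 21, 2031.
Payment is issued: Oct 21, 2031 + 2 weeks = Nov 4, 2031.

2031-11-04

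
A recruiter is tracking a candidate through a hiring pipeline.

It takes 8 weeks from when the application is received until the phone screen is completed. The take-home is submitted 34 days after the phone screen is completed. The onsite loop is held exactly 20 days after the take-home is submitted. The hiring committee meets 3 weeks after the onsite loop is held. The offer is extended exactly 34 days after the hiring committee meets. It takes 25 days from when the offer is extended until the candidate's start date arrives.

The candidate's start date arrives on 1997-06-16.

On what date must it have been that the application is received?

1996-12-08

The candidate's start date arrives: Jun 16, 1997.
The offer is extended: Jun 16, 1997 − 25 days = May 22, 1997.
The hiring committee meets: May 22, 1997 − 34 days = Apr 18, 1997.
The onsite loop is held: Apr 18, 1997 − 3 weeks = Mar 28, 1997.
The take-home is submitted: Mar 28, 1997 − 20 days = Mar 8, 1997.
The phone screen is completed: Mar 8, 1997 − 34 days = Feb 2, 1997.
The application is received: Feb 2, 1997 − 8 weeks = Dec 8, 1996.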